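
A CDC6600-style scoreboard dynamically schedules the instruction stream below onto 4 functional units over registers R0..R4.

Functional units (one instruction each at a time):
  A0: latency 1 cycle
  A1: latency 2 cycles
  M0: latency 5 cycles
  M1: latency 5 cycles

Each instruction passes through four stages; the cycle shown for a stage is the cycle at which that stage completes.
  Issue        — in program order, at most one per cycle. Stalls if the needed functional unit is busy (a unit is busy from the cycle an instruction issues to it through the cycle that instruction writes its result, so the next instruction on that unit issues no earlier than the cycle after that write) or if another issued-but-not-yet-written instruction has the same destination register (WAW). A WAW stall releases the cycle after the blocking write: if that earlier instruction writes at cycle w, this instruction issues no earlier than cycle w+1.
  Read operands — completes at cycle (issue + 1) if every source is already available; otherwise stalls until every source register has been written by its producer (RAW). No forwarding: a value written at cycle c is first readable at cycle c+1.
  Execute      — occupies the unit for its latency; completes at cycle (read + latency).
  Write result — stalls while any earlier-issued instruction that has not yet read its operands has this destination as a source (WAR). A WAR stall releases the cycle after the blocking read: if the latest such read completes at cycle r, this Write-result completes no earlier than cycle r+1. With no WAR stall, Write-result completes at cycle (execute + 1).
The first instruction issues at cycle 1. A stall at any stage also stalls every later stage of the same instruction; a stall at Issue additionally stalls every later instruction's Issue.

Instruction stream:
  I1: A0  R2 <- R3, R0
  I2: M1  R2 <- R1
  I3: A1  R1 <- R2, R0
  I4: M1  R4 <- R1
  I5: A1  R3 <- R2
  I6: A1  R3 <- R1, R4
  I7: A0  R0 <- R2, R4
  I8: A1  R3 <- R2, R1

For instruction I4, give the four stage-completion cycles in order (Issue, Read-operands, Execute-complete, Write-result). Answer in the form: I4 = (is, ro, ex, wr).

c1: I1 dispatched to A0
c2: I1 operands ready
c3: I1 complete
c4: R2←I1
c5: I2 dispatched to M1
c6: I2 operands ready | I3 dispatched to A1
c11: I2 complete
c12: R2←I2
c13: I3 operands ready | I4 dispatched to M1
c15: I3 complete
c16: R1←I3
c17: I4 operands ready | I5 dispatched to A1
c18: I5 operands ready
c20: I5 complete
c21: R3←I5
c22: I4 complete | I6 dispatched to A1
c23: R4←I4 | I7 dispatched to A0
c24: I6 operands ready | I7 operands ready
c25: I7 complete
c26: I6 complete | R0←I7
c27: R3←I6
c28: I8 dispatched to A1
c29: I8 operands ready
c31: I8 complete
c32: R3←I8

I4 = (13, 17, 22, 23)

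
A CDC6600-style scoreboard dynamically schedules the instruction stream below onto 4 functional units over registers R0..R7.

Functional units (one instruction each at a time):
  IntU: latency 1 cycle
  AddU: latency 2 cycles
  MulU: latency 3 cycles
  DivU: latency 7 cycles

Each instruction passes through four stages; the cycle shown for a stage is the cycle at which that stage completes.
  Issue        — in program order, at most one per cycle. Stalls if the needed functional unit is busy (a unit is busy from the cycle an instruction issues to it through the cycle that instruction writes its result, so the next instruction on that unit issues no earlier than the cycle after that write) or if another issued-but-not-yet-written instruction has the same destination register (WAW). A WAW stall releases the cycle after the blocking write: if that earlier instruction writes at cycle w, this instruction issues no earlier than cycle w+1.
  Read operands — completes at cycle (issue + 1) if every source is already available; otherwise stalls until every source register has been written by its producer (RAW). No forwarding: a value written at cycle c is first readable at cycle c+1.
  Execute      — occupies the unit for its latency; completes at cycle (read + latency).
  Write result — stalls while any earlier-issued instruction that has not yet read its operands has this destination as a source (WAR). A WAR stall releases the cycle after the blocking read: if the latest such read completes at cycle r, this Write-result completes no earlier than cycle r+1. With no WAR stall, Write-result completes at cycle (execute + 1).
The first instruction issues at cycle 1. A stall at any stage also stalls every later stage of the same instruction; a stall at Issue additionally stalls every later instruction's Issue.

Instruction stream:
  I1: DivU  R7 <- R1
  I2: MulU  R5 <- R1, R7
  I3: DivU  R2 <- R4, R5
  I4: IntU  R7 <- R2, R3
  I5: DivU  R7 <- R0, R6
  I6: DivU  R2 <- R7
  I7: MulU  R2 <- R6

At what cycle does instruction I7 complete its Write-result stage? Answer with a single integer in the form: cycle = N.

1) issue 1, read 2, done 9, write 10
2) issue 2, read 11, done 14, write 15  <RAW R7: wait I1 write@10>
3) issue 11, read 16, done 23, write 24  <struct: DivU busy until I1 writes@10 / RAW R5: wait I2 write@15>
4) issue 12, read 25, done 26, write 27  <RAW R2: wait I3 write@24>
5) issue 28, read 29, done 36, write 37  <WAW R7: wait I4 write@27>
6) issue 38, read 39, done 46, write 47  <struct: DivU busy until I5 writes@37>
7) issue 48, read 49, done 52, write 53  <WAW R2: wait I6 write@47>

cycle = 53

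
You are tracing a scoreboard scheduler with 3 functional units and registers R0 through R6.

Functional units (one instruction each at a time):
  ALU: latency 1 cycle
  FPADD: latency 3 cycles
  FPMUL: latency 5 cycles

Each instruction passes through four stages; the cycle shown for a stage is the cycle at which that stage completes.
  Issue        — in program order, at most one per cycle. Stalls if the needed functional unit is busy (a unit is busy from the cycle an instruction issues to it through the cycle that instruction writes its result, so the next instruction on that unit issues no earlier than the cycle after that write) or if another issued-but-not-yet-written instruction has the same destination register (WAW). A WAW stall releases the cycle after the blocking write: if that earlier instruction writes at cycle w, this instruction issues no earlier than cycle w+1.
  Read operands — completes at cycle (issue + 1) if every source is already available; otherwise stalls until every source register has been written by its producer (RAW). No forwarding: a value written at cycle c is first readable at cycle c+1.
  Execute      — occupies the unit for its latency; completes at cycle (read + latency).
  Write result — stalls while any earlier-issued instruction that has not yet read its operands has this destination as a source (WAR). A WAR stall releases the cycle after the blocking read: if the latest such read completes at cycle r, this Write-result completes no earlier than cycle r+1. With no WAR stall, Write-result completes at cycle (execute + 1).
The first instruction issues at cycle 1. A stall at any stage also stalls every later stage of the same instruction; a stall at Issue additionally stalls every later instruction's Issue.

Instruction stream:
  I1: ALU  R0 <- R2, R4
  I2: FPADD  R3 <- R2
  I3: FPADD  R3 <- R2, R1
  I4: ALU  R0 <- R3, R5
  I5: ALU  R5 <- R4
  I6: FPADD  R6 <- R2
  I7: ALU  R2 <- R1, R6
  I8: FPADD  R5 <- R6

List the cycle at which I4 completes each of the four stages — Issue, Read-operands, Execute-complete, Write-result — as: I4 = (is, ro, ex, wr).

t=1  I1→ALU
t=2  I1 RO, I2→FPADD
t=3  I1 EX, I2 RO
t=4  I1 WR R0
t=6  I2 EX
t=7  I2 WR R3
t=8  I3→FPADD
t=9  I3 RO, I4→ALU
t=12  I3 EX
t=13  I3 WR R3
t=14  I4 RO
t=15  I4 EX
t=16  I4 WR R0
t=17  I5→ALU
t=18  I5 RO, I6→FPADD
t=19  I5 EX, I6 RO
t=20  I5 WR R5
t=21  I7→ALU
t=22  I6 EX
t=23  I6 WR R6
t=24  I7 RO, I8→FPADD
t=25  I7 EX, I8 RO
t=26  I7 WR R2
t=28  I8 EX
t=29  I8 WR R5

I4 = (9, 14, 15, 16)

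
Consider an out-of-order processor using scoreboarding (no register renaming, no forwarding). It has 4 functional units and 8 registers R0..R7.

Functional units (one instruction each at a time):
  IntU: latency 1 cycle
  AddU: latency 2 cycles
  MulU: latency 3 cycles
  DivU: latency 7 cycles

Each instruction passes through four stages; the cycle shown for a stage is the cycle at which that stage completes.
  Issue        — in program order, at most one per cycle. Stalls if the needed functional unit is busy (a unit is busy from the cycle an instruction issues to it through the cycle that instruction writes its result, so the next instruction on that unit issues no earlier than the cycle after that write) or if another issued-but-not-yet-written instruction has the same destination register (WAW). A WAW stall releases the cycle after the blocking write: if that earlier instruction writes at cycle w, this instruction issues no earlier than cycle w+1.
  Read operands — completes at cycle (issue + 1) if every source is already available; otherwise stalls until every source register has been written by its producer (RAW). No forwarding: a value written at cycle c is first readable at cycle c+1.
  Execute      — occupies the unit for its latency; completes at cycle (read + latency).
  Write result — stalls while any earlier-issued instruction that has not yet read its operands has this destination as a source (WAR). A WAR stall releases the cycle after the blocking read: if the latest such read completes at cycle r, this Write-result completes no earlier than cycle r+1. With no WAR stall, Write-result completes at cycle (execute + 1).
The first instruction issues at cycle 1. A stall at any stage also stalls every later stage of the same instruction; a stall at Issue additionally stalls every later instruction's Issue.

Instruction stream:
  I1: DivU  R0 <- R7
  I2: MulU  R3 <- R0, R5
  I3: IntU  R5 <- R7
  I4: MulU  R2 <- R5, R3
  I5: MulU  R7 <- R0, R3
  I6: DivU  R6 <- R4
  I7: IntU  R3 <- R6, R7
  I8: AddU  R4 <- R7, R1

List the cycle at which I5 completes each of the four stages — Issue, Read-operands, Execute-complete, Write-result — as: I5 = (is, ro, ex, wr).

I5 = (22, 23, 26, 27)

cycle 1: I1→DivU
cycle 2: I1 RO; I2→MulU
cycle 3: I3→IntU
cycle 4: I3 RO
cycle 5: I3 EX
cycle 9: I1 EX
cycle 10: I1 WR R0
cycle 11: I2 RO
cycle 12: I3 WR R5
cycle 14: I2 EX
cycle 15: I2 WR R3
cycle 16: I4→MulU
cycle 17: I4 RO
cycle 20: I4 EX
cycle 21: I4 WR R2
cycle 22: I5→MulU
cycle 23: I5 RO; I6→DivU
cycle 24: I6 RO; I7→IntU
cycle 25: I8→AddU
cycle 26: I5 EX
cycle 27: I5 WR R7
cycle 28: I8 RO
cycle 30: I8 EX
cycle 31: I6 EX; I8 WR R4
cycle 32: I6 WR R6
cycle 33: I7 RO
cycle 34: I7 EX
cycle 35: I7 WR R3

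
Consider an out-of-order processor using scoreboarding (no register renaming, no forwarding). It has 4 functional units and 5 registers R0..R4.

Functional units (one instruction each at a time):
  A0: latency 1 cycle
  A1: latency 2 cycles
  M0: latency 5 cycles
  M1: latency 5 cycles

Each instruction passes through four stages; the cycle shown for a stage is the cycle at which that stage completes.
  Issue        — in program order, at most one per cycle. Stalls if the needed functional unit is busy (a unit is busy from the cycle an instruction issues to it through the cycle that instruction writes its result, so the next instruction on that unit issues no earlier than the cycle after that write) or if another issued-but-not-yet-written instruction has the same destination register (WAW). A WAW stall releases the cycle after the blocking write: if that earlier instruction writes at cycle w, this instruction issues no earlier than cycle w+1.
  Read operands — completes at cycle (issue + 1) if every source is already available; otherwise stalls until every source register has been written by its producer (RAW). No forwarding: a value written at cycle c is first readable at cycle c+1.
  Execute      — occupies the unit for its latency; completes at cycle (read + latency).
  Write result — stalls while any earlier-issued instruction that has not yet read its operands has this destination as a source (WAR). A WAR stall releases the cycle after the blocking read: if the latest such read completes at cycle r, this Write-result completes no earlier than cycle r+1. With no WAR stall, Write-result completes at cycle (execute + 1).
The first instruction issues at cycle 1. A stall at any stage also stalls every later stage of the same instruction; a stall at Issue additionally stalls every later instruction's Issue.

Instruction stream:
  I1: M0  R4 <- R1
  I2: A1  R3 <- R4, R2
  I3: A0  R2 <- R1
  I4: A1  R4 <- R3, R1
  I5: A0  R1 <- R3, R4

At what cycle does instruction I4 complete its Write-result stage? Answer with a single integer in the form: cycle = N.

I1  is:1  ro:2  ex:7  wr:8
I2  is:2  ro:9  ex:11  wr:12  — RAW R4: wait I1 write@8
I3  is:3  ro:4  ex:5  wr:10  — WAR R2: wait I2 read@9
I4  is:13  ro:14  ex:16  wr:17  — struct: A1 busy until I2 writes@12
I5  is:14  ro:18  ex:19  wr:20  — RAW R4: wait I4 write@17

cycle = 17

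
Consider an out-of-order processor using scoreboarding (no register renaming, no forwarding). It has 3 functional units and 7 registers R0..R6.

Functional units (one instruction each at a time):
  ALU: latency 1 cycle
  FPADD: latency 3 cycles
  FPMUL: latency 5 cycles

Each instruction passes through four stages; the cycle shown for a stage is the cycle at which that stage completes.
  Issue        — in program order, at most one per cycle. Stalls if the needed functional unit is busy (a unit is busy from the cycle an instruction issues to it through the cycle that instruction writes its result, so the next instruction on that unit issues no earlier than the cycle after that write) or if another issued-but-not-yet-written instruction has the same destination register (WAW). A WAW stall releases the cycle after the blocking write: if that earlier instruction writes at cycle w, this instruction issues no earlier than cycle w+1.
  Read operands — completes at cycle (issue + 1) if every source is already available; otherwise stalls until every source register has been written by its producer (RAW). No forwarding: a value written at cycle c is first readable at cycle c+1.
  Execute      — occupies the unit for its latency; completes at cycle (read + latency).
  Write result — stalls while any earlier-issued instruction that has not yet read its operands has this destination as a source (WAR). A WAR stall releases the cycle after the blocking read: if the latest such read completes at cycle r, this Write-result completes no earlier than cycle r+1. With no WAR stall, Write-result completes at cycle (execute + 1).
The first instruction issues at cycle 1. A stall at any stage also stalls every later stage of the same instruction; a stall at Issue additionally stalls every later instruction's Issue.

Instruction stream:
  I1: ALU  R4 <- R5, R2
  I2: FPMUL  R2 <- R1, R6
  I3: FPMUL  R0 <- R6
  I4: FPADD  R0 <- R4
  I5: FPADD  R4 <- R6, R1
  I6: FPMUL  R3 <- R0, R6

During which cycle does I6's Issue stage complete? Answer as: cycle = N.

[1] issue I1 (ALU)
[2] I1 read-ops, issue I2 (FPMUL)
[3] I1 finished on ALU, I2 read-ops
[4] I1→R4
[8] I2 finished on FPMUL
[9] I2→R2
[10] issue I3 (FPMUL)
[11] I3 read-ops
[16] I3 finished on FPMUL
[17] I3→R0
[18] issue I4 (FPADD)
[19] I4 read-ops
[22] I4 finished on FPADD
[23] I4→R0
[24] issue I5 (FPADD)
[25] I5 read-ops, issue I6 (FPMUL)
[26] I6 read-ops
[28] I5 finished on FPADD
[29] I5→R4
[31] I6 finished on FPMUL
[32] I6→R3

cycle = 25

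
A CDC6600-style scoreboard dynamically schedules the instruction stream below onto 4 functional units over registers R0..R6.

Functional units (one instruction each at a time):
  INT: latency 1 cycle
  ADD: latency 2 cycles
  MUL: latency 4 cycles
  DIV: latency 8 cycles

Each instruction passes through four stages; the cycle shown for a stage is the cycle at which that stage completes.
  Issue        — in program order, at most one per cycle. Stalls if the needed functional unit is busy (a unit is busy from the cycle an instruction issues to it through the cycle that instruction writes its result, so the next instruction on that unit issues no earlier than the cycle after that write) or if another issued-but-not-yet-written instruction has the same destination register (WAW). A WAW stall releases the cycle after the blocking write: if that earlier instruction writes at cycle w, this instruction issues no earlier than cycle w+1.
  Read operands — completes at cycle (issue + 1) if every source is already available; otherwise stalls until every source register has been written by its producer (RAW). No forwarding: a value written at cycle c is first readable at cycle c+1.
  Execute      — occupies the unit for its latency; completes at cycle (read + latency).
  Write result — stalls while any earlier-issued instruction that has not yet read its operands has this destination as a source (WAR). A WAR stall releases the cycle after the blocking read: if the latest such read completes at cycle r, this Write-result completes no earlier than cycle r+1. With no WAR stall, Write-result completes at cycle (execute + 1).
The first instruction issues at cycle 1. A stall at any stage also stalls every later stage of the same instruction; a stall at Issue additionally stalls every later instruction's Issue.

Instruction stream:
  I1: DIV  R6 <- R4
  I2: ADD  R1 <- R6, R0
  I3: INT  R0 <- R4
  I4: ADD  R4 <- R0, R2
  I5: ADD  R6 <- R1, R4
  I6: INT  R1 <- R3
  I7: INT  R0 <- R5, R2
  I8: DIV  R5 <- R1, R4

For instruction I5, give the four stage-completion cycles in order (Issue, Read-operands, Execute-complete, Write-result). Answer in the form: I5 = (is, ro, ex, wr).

I5 = (21, 22, 24, 25)

  I1 | 1 | 2 | 10 | 11
  I2 | 2 | 12 | 14 | 15   RAW R6: wait I1 write@11
  I3 | 3 | 4 | 5 | 13   WAR R0: wait I2 read@12
  I4 | 16 | 17 | 19 | 20   struct: ADD busy until I2 writes@15
  I5 | 21 | 22 | 24 | 25   struct: ADD busy until I4 writes@20
  I6 | 22 | 23 | 24 | 25
  I7 | 26 | 27 | 28 | 29   struct: INT busy until I6 writes@25
  I8 | 27 | 28 | 36 | 37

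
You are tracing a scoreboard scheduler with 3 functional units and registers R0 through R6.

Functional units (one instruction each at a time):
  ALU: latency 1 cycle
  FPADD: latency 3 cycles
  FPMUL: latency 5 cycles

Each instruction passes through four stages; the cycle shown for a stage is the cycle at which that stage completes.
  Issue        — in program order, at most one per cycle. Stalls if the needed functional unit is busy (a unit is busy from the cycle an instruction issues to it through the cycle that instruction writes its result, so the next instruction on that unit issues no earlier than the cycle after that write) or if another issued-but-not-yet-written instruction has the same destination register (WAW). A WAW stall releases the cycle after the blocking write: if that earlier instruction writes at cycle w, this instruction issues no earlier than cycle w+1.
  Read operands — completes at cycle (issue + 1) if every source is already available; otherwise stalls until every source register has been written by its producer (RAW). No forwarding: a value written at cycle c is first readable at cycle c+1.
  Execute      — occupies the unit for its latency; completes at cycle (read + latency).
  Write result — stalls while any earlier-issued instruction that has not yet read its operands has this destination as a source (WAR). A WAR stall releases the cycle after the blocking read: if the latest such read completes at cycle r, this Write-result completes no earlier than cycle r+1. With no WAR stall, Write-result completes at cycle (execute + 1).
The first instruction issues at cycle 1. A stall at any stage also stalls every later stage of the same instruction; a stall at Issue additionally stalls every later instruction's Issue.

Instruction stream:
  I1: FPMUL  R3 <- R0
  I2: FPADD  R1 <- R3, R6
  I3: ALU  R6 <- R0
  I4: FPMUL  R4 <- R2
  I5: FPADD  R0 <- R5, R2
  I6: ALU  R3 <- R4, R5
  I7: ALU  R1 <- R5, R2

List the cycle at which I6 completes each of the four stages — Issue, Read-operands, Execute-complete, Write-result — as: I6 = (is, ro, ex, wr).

t=1  I1→FPMUL
t=2  I1 RO · I2→FPADD
t=3  I3→ALU
t=4  I3 RO
t=5  I3 EX
t=7  I1 EX
t=8  I1 WR R3
t=9  I2 RO · I4→FPMUL
t=10  I3 WR R6 · I4 RO
t=12  I2 EX
t=13  I2 WR R1
t=14  I5→FPADD
t=15  I4 EX · I5 RO · I6→ALU
t=16  I4 WR R4
t=17  I6 RO
t=18  I5 EX · I6 EX
t=19  I5 WR R0 · I6 WR R3
t=20  I7→ALU
t=21  I7 RO
t=22  I7 EX
t=23  I7 WR R1

I6 = (15, 17, 18, 19)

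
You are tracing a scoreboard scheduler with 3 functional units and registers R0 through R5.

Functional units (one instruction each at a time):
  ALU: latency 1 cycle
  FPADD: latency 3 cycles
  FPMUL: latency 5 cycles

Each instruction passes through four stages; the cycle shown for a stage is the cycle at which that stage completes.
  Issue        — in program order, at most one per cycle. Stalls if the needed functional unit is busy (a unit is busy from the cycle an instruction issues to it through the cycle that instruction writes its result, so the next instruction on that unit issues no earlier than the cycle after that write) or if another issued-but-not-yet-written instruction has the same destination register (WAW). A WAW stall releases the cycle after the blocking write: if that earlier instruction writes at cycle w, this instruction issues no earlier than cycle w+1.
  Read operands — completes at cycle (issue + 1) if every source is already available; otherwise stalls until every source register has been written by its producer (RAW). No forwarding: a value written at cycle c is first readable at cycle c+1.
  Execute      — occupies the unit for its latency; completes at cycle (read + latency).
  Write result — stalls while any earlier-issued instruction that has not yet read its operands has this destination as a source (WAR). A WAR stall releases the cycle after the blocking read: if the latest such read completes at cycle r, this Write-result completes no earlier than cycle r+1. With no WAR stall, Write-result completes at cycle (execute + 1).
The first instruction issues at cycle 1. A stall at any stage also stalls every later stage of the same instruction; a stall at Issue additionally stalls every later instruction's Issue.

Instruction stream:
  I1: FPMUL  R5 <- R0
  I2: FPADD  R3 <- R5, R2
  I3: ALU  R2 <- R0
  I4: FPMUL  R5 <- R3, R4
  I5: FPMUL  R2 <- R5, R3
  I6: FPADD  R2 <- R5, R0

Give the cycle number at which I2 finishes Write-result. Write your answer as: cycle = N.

t=1  issue I1 (FPMUL)
t=2  I1 read-ops; issue I2 (FPADD)
t=3  issue I3 (ALU)
t=4  I3 read-ops
t=5  I3 finished on ALU
t=7  I1 finished on FPMUL
t=8  I1→R5
t=9  I2 read-ops; issue I4 (FPMUL)
t=10  I3→R2
t=12  I2 finished on FPADD
t=13  I2→R3
t=14  I4 read-ops
t=19  I4 finished on FPMUL
t=20  I4→R5
t=21  issue I5 (FPMUL)
t=22  I5 read-ops
t=27  I5 finished on FPMUL
t=28  I5→R2
t=29  issue I6 (FPADD)
t=30  I6 read-ops
t=33  I6 finished on FPADD
t=34  I6→R2

cycle = 13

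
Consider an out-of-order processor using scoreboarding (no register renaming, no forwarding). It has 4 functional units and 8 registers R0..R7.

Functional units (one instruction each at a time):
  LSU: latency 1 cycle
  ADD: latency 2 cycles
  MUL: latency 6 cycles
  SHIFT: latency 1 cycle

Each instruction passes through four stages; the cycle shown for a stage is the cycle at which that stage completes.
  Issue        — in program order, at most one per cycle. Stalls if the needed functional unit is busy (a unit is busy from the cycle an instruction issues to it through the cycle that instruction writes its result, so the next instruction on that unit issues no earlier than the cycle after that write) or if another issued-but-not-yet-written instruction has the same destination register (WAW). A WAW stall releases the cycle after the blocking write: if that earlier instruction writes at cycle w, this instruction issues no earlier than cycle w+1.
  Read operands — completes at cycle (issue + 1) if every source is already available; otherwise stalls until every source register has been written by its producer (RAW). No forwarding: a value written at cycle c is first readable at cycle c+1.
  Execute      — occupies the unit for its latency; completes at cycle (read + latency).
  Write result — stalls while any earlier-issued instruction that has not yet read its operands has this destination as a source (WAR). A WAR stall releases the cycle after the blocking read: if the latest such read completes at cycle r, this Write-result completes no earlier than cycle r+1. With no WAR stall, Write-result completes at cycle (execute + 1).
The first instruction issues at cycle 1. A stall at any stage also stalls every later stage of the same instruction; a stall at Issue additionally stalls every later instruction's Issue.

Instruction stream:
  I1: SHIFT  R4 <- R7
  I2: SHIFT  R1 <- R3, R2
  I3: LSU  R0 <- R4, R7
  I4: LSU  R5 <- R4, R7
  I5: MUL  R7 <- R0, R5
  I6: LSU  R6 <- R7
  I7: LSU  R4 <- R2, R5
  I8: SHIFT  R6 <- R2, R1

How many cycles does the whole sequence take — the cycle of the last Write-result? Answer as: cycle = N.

cycle 1: I1 issues→SHIFT
cycle 2: I1 reads
cycle 3: I1 exec-done
cycle 4: I1 writes R4
cycle 5: I2 issues→SHIFT
cycle 6: I2 reads | I3 issues→LSU
cycle 7: I2 exec-done | I3 reads
cycle 8: I2 writes R1 | I3 exec-done
cycle 9: I3 writes R0
cycle 10: I4 issues→LSU
cycle 11: I4 reads | I5 issues→MUL
cycle 12: I4 exec-done
cycle 13: I4 writes R5
cycle 14: I5 reads | I6 issues→LSU
cycle 20: I5 exec-done
cycle 21: I5 writes R7
cycle 22: I6 reads
cycle 23: I6 exec-done
cycle 24: I6 writes R6
cycle 25: I7 issues→LSU
cycle 26: I7 reads | I8 issues→SHIFT
cycle 27: I7 exec-done | I8 reads
cycle 28: I7 writes R4 | I8 exec-done
cycle 29: I8 writes R6

cycle = 29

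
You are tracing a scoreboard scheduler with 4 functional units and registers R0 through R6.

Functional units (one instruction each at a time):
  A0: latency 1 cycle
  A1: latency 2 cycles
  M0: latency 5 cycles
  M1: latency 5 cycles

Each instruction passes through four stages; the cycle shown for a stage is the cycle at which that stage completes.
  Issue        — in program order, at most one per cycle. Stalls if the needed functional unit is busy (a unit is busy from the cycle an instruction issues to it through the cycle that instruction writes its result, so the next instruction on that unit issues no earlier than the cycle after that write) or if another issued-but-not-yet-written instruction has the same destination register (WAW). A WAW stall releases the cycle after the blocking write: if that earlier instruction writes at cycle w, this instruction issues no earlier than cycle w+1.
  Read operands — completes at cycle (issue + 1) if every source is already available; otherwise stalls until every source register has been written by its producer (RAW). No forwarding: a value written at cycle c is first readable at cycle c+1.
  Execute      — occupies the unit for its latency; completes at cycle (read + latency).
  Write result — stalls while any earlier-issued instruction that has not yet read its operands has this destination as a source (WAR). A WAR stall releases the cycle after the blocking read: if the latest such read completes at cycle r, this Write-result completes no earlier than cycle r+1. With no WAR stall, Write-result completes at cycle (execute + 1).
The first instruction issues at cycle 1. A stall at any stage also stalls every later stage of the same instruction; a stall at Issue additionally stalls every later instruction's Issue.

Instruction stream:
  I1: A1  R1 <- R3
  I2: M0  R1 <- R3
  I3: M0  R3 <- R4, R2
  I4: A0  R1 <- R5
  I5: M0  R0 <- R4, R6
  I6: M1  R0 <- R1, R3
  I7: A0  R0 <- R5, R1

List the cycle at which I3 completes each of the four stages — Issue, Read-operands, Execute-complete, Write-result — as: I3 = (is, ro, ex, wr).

I3 = (14, 15, 20, 21)

1) issue 1, read 2, done 4, write 5
2) issue 6, read 7, done 12, write 13  <WAW R1: wait I1 write@5>
3) issue 14, read 15, done 20, write 21  <struct: M0 busy until I2 writes@13>
4) issue 15, read 16, done 17, write 18
5) issue 22, read 23, done 28, write 29  <struct: M0 busy until I3 writes@21>
6) issue 30, read 31, done 36, write 37  <WAW R0: wait I5 write@29>
7) issue 38, read 39, done 40, write 41  <WAW R0: wait I6 write@37>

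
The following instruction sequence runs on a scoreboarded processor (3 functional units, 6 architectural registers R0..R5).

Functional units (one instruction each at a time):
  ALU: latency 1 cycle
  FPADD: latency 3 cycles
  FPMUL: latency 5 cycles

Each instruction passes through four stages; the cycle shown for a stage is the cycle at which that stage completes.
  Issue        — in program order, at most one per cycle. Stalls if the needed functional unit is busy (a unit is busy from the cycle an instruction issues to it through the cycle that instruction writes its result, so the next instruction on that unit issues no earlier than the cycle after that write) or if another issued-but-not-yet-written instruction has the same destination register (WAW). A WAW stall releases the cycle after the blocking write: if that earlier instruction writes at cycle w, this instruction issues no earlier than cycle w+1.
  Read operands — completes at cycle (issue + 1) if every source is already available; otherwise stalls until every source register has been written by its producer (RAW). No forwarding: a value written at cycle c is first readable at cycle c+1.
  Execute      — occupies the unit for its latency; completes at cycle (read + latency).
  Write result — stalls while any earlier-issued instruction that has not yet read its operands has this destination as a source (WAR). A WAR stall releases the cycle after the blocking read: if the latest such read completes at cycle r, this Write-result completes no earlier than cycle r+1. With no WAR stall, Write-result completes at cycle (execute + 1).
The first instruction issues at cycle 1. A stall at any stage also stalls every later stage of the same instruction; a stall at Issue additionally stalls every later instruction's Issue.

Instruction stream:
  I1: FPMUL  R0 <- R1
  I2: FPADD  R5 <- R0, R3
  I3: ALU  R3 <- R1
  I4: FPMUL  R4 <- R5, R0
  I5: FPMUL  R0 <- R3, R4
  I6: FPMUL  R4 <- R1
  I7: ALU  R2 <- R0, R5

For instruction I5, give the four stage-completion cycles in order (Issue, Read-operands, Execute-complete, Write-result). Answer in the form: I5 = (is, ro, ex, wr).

I5 = (21, 22, 27, 28)

1) issue 1, read 2, done 7, write 8
2) issue 2, read 9, done 12, write 13  <RAW R0: wait I1 write@8>
3) issue 3, read 4, done 5, write 10  <WAR R3: wait I2 read@9>
4) issue 9, read 14, done 19, write 20  <struct: FPMUL busy until I1 writes@8 / RAW R5: wait I2 write@13>
5) issue 21, read 22, done 27, write 28  <struct: FPMUL busy until I4 writes@20>
6) issue 29, read 30, done 35, write 36  <struct: FPMUL busy until I5 writes@28>
7) issue 30, read 31, done 32, write 33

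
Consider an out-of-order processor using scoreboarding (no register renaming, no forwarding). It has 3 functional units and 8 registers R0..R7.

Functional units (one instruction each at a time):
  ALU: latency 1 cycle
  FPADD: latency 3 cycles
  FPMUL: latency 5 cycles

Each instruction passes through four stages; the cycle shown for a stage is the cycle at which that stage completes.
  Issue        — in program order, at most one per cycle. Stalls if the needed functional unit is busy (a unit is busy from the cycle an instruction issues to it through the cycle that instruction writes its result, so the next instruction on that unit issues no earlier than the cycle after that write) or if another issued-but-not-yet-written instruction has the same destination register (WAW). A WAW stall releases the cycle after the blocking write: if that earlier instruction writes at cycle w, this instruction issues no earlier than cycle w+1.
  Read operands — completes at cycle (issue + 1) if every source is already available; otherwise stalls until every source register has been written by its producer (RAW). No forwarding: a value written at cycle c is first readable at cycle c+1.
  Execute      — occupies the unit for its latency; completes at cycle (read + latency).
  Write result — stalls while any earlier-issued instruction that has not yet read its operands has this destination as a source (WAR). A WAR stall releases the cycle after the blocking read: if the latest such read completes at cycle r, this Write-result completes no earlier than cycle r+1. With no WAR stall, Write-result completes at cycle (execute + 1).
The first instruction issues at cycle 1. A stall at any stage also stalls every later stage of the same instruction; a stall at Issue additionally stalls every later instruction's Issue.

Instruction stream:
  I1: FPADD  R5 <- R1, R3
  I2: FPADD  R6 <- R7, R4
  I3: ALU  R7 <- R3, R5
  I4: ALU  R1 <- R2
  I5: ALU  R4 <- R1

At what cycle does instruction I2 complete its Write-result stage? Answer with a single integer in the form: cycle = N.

cycle 1: issue I1 (FPADD)
cycle 2: I1 read-ops
cycle 5: I1 finished on FPADD
cycle 6: I1→R5
cycle 7: issue I2 (FPADD)
cycle 8: I2 read-ops | issue I3 (ALU)
cycle 9: I3 read-ops
cycle 10: I3 finished on ALU
cycle 11: I2 finished on FPADD | I3→R7
cycle 12: I2→R6 | issue I4 (ALU)
cycle 13: I4 read-ops
cycle 14: I4 finished on ALU
cycle 15: I4→R1
cycle 16: issue I5 (ALU)
cycle 17: I5 read-ops
cycle 18: I5 finished on ALU
cycle 19: I5→R4

cycle = 12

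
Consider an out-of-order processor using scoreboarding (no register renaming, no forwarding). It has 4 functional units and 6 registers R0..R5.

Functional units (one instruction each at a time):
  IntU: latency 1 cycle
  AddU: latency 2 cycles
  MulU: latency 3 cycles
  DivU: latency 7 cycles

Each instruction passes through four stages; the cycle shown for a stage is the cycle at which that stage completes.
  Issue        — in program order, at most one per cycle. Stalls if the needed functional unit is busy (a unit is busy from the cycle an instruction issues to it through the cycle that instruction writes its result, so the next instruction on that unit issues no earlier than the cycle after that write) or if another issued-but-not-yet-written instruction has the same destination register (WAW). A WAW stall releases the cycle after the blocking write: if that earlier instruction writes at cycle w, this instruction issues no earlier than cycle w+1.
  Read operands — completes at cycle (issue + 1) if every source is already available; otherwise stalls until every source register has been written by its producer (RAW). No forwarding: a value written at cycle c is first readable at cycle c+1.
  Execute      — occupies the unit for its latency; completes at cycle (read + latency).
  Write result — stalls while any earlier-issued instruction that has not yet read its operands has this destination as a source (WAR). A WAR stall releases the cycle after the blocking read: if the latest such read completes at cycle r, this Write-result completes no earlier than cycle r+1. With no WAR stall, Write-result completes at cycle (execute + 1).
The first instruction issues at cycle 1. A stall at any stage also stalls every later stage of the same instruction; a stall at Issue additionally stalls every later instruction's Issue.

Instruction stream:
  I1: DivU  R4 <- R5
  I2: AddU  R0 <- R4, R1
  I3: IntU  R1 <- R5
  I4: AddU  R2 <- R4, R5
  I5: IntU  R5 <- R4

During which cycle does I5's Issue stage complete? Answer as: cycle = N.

c1: I1→DivU
c2: I1 RO, I2→AddU
c3: I3→IntU
c4: I3 RO
c5: I3 EX
c9: I1 EX
c10: I1 WR R4
c11: I2 RO
c12: I3 WR R1
c13: I2 EX
c14: I2 WR R0
c15: I4→AddU
c16: I4 RO, I5→IntU
c17: I5 RO
c18: I4 EX, I5 EX
c19: I4 WR R2, I5 WR R5

cycle = 16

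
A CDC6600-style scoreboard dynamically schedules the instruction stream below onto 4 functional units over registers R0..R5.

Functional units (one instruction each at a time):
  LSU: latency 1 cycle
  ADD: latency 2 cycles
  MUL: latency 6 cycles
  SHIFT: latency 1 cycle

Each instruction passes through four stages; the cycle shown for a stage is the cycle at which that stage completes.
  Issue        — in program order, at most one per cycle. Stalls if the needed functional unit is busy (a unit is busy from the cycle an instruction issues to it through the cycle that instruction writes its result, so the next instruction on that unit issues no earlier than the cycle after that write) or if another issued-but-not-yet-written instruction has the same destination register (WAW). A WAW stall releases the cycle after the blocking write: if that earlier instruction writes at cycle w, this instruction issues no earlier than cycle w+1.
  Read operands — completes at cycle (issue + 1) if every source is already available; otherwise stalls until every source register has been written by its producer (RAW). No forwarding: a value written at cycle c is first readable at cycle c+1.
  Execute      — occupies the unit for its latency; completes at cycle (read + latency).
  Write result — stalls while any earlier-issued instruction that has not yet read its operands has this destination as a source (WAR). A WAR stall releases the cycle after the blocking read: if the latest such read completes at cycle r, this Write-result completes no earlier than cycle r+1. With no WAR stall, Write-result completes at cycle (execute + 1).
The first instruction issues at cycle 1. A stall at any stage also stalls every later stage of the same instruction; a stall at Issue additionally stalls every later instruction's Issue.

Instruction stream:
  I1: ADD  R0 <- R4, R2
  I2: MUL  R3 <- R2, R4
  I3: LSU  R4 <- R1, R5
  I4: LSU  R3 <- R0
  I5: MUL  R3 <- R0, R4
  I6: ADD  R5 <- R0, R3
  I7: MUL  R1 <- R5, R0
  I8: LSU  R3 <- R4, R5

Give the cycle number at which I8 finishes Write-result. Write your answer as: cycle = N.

cycle = 30

[I1] 1/2/4/5
[I2] 2/3/9/10
[I3] 3/4/5/6
[I4] 11/12/13/14  (WAW R3: wait I2 write@10)
[I5] 15/16/22/23  (WAW R3: wait I4 write@14)
[I6] 16/24/26/27  (RAW R3: wait I5 write@23)
[I7] 24/28/34/35  (struct: MUL busy until I5 writes@23; RAW R5: wait I6 write@27)
[I8] 25/28/29/30  (RAW R5: wait I6 write@27)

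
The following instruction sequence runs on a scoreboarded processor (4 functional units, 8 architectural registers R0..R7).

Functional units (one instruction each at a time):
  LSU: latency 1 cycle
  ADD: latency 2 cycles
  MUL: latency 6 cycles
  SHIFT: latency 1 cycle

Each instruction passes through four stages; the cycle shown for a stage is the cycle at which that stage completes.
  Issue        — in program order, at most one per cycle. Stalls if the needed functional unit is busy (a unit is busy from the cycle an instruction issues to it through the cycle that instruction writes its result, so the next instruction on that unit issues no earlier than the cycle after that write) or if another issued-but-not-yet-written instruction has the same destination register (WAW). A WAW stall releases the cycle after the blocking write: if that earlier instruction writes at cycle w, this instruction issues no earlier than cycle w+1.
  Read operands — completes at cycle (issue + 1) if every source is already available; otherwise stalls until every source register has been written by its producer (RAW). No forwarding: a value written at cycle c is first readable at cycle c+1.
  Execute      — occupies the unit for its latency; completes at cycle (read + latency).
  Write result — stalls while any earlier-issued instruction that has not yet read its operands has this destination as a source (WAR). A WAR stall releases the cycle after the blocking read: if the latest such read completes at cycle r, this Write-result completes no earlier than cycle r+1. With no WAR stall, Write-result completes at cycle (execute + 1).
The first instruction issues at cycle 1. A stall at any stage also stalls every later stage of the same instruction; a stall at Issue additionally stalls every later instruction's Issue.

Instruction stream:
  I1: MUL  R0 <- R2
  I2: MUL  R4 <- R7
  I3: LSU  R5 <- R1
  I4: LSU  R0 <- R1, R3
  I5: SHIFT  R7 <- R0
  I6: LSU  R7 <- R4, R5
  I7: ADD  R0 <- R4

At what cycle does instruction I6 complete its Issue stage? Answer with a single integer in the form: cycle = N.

cycle 1: I1 issues→MUL
cycle 2: I1 reads
cycle 8: I1 exec-done
cycle 9: I1 writes R0
cycle 10: I2 issues→MUL
cycle 11: I2 reads · I3 issues→LSU
cycle 12: I3 reads
cycle 13: I3 exec-done
cycle 14: I3 writes R5
cycle 15: I4 issues→LSU
cycle 16: I4 reads · I5 issues→SHIFT
cycle 17: I2 exec-done · I4 exec-done
cycle 18: I2 writes R4 · I4 writes R0
cycle 19: I5 reads
cycle 20: I5 exec-done
cycle 21: I5 writes R7
cycle 22: I6 issues→LSU
cycle 23: I6 reads · I7 issues→ADD
cycle 24: I6 exec-done · I7 reads
cycle 25: I6 writes R7
cycle 26: I7 exec-done
cycle 27: I7 writes R0

cycle = 22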